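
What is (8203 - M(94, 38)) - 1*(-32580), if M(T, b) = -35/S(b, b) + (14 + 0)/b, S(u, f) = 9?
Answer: 6974495/171 ≈ 40787.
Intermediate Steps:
M(T, b) = -35/9 + 14/b (M(T, b) = -35/9 + (14 + 0)/b = -35*⅑ + 14/b = -35/9 + 14/b)
(8203 - M(94, 38)) - 1*(-32580) = (8203 - (-35/9 + 14/38)) - 1*(-32580) = (8203 - (-35/9 + 14*(1/38))) + 32580 = (8203 - (-35/9 + 7/19)) + 32580 = (8203 - 1*(-602/171)) + 32580 = (8203 + 602/171) + 32580 = 1403315/171 + 32580 = 6974495/171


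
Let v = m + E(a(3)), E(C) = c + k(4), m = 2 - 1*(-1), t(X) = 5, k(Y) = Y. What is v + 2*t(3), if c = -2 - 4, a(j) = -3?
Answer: 11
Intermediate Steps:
m = 3 (m = 2 + 1 = 3)
c = -6
E(C) = -2 (E(C) = -6 + 4 = -2)
v = 1 (v = 3 - 2 = 1)
v + 2*t(3) = 1 + 2*5 = 1 + 10 = 11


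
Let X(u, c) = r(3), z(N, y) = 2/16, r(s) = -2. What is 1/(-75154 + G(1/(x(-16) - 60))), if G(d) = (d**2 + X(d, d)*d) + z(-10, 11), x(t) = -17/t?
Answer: -7113992/534643822063 ≈ -1.3306e-5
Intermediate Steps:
z(N, y) = 1/8 (z(N, y) = 2*(1/16) = 1/8)
X(u, c) = -2
G(d) = 1/8 + d**2 - 2*d (G(d) = (d**2 - 2*d) + 1/8 = 1/8 + d**2 - 2*d)
1/(-75154 + G(1/(x(-16) - 60))) = 1/(-75154 + (1/8 + (1/(-17/(-16) - 60))**2 - 2/(-17/(-16) - 60))) = 1/(-75154 + (1/8 + (1/(-17*(-1/16) - 60))**2 - 2/(-17*(-1/16) - 60))) = 1/(-75154 + (1/8 + (1/(17/16 - 60))**2 - 2/(17/16 - 60))) = 1/(-75154 + (1/8 + (1/(-943/16))**2 - 2/(-943/16))) = 1/(-75154 + (1/8 + (-16/943)**2 - 2*(-16/943))) = 1/(-75154 + (1/8 + 256/889249 + 32/943)) = 1/(-75154 + 1132705/7113992) = 1/(-534643822063/7113992) = -7113992/534643822063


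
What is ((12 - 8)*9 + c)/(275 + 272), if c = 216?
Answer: 252/547 ≈ 0.46069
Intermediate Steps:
((12 - 8)*9 + c)/(275 + 272) = ((12 - 8)*9 + 216)/(275 + 272) = (4*9 + 216)/547 = (36 + 216)*(1/547) = 252*(1/547) = 252/547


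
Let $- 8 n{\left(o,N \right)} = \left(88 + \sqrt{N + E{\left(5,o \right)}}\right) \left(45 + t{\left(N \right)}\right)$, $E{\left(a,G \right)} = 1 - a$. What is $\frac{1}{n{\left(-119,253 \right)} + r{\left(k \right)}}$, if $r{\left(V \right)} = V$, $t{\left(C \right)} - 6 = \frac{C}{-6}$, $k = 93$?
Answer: $\frac{9600}{659441} - \frac{2544 \sqrt{249}}{659441} \approx -0.046317$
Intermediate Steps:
$t{\left(C \right)} = 6 - \frac{C}{6}$ ($t{\left(C \right)} = 6 + \frac{C}{-6} = 6 + C \left(- \frac{1}{6}\right) = 6 - \frac{C}{6}$)
$n{\left(o,N \right)} = - \frac{\left(51 - \frac{N}{6}\right) \left(88 + \sqrt{-4 + N}\right)}{8}$ ($n{\left(o,N \right)} = - \frac{\left(88 + \sqrt{N + \left(1 - 5\right)}\right) \left(45 - \left(-6 + \frac{N}{6}\right)\right)}{8} = - \frac{\left(88 + \sqrt{N + \left(1 - 5\right)}\right) \left(51 - \frac{N}{6}\right)}{8} = - \frac{\left(88 + \sqrt{N - 4}\right) \left(51 - \frac{N}{6}\right)}{8} = - \frac{\left(88 + \sqrt{-4 + N}\right) \left(51 - \frac{N}{6}\right)}{8} = - \frac{\left(51 - \frac{N}{6}\right) \left(88 + \sqrt{-4 + N}\right)}{8}$)
$\frac{1}{n{\left(-119,253 \right)} + r{\left(k \right)}} = \frac{1}{\left(-561 - \frac{51 \sqrt{-4 + 253}}{8} + \frac{11}{6} \cdot 253 + \frac{1}{48} \cdot 253 \sqrt{-4 + 253}\right) + 93} = \frac{1}{\left(-561 - \frac{51 \sqrt{249}}{8} + \frac{2783}{6} + \frac{1}{48} \cdot 253 \sqrt{249}\right) + 93} = \frac{1}{\left(-561 - \frac{51 \sqrt{249}}{8} + \frac{2783}{6} + \frac{253 \sqrt{249}}{48}\right) + 93} = \frac{1}{\left(- \frac{583}{6} - \frac{53 \sqrt{249}}{48}\right) + 93} = \frac{1}{- \frac{25}{6} - \frac{53 \sqrt{249}}{48}}$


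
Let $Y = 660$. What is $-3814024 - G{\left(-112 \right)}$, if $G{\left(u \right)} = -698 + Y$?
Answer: $-3813986$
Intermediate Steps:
$G{\left(u \right)} = -38$ ($G{\left(u \right)} = -698 + 660 = -38$)
$-3814024 - G{\left(-112 \right)} = -3814024 - -38 = -3814024 + 38 = -3813986$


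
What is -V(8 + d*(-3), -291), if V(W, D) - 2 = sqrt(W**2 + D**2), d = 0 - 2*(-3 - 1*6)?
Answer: -2 - sqrt(86797) ≈ -296.61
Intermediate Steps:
d = 18 (d = 0 - 2*(-3 - 6) = 0 - 2*(-9) = 0 + 18 = 18)
V(W, D) = 2 + sqrt(D**2 + W**2) (V(W, D) = 2 + sqrt(W**2 + D**2) = 2 + sqrt(D**2 + W**2))
-V(8 + d*(-3), -291) = -(2 + sqrt((-291)**2 + (8 + 18*(-3))**2)) = -(2 + sqrt(84681 + (8 - 54)**2)) = -(2 + sqrt(84681 + (-46)**2)) = -(2 + sqrt(84681 + 2116)) = -(2 + sqrt(86797)) = -2 - sqrt(86797)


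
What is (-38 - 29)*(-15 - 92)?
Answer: 7169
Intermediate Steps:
(-38 - 29)*(-15 - 92) = -67*(-107) = 7169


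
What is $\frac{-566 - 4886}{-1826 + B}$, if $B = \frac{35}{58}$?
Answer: $\frac{316216}{105873} \approx 2.9867$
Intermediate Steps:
$B = \frac{35}{58}$ ($B = 35 \cdot \frac{1}{58} = \frac{35}{58} \approx 0.60345$)
$\frac{-566 - 4886}{-1826 + B} = \frac{-566 - 4886}{-1826 + \frac{35}{58}} = - \frac{5452}{- \frac{105873}{58}} = \left(-5452\right) \left(- \frac{58}{105873}\right) = \frac{316216}{105873}$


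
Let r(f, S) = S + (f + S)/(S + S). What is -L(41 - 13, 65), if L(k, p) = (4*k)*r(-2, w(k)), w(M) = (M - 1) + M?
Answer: -341768/55 ≈ -6214.0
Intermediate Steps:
w(M) = -1 + 2*M (w(M) = (-1 + M) + M = -1 + 2*M)
r(f, S) = S + (S + f)/(2*S) (r(f, S) = S + (S + f)/((2*S)) = S + (S + f)*(1/(2*S)) = S + (S + f)/(2*S))
L(k, p) = 4*k*(-½ - 1/(-1 + 2*k) + 2*k) (L(k, p) = (4*k)*(½ + (-1 + 2*k) + (½)*(-2)/(-1 + 2*k)) = (4*k)*(½ + (-1 + 2*k) - 1/(-1 + 2*k)) = (4*k)*(-½ - 1/(-1 + 2*k) + 2*k) = 4*k*(-½ - 1/(-1 + 2*k) + 2*k))
-L(41 - 13, 65) = -2*(41 - 13)*(-1 - 6*(41 - 13) + 8*(41 - 13)²)/(-1 + 2*(41 - 13)) = -2*28*(-1 - 6*28 + 8*28²)/(-1 + 2*28) = -2*28*(-1 - 168 + 8*784)/(-1 + 56) = -2*28*(-1 - 168 + 6272)/55 = -2*28*6103/55 = -1*341768/55 = -341768/55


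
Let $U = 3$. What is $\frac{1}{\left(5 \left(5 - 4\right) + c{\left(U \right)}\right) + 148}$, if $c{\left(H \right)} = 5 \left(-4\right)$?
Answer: $\frac{1}{133} \approx 0.0075188$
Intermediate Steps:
$c{\left(H \right)} = -20$
$\frac{1}{\left(5 \left(5 - 4\right) + c{\left(U \right)}\right) + 148} = \frac{1}{\left(5 \left(5 - 4\right) - 20\right) + 148} = \frac{1}{\left(5 \cdot 1 - 20\right) + 148} = \frac{1}{\left(5 - 20\right) + 148} = \frac{1}{-15 + 148} = \frac{1}{133}$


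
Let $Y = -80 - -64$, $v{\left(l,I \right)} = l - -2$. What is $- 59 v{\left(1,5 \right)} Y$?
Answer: $2832$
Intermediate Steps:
$v{\left(l,I \right)} = 2 + l$ ($v{\left(l,I \right)} = l + 2 = 2 + l$)
$Y = -16$ ($Y = -80 + 64 = -16$)
$- 59 v{\left(1,5 \right)} Y = - 59 \left(2 + 1\right) \left(-16\right) = \left(-59\right) 3 \left(-16\right) = \left(-177\right) \left(-16\right) = 2832$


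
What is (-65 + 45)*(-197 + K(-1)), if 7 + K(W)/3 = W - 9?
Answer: 4960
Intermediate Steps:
K(W) = -48 + 3*W (K(W) = -21 + 3*(W - 9) = -21 + 3*(-9 + W) = -21 + (-27 + 3*W) = -48 + 3*W)
(-65 + 45)*(-197 + K(-1)) = (-65 + 45)*(-197 + (-48 + 3*(-1))) = -20*(-197 + (-48 - 3)) = -20*(-197 - 51) = -20*(-248) = 4960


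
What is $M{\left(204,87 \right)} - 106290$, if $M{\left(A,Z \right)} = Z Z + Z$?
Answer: $-98634$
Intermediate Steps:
$M{\left(A,Z \right)} = Z + Z^{2}$ ($M{\left(A,Z \right)} = Z^{2} + Z = Z + Z^{2}$)
$M{\left(204,87 \right)} - 106290 = 87 \left(1 + 87\right) - 106290 = 87 \cdot 88 - 106290 = 7656 - 106290 = -98634$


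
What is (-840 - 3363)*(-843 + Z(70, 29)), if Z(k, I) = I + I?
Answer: 3299355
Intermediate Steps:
Z(k, I) = 2*I
(-840 - 3363)*(-843 + Z(70, 29)) = (-840 - 3363)*(-843 + 2*29) = -4203*(-843 + 58) = -4203*(-785) = 3299355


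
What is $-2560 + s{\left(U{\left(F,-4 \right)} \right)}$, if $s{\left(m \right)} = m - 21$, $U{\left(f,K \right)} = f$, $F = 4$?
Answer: $-2577$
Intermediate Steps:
$s{\left(m \right)} = -21 + m$ ($s{\left(m \right)} = m - 21 = -21 + m$)
$-2560 + s{\left(U{\left(F,-4 \right)} \right)} = -2560 + \left(-21 + 4\right) = -2560 - 17 = -2577$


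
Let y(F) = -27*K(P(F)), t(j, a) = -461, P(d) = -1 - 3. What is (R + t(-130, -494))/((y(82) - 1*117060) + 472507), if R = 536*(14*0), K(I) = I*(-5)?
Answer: -461/354907 ≈ -0.0012989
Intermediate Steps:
P(d) = -4
K(I) = -5*I
y(F) = -540 (y(F) = -(-135)*(-4) = -27*20 = -540)
R = 0 (R = 536*0 = 0)
(R + t(-130, -494))/((y(82) - 1*117060) + 472507) = (0 - 461)/((-540 - 1*117060) + 472507) = -461/((-540 - 117060) + 472507) = -461/(-117600 + 472507) = -461/354907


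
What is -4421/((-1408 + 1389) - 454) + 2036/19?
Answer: 1047027/8987 ≈ 116.50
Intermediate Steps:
-4421/((-1408 + 1389) - 454) + 2036/19 = -4421/(-19 - 454) + 2036*(1/19) = -4421/(-473) + 2036/19 = -4421*(-1/473) + 2036/19 = 4421/473 + 2036/19 = 1047027/8987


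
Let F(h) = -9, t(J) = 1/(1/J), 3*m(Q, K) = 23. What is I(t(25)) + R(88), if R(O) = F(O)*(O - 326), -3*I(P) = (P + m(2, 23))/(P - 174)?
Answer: 2872520/1341 ≈ 2142.1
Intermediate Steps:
m(Q, K) = 23/3 (m(Q, K) = (⅓)*23 = 23/3)
t(J) = J
I(P) = -(23/3 + P)/(3*(-174 + P)) (I(P) = -(P + 23/3)/(3*(P - 174)) = -(23/3 + P)/(3*(-174 + P)))
R(O) = 2934 - 9*O (R(O) = -9*(O - 326) = -9*(-326 + O) = 2934 - 9*O)
I(t(25)) + R(88) = (-23 - 3*25)/(9*(-174 + 25)) + (2934 - 9*88) = (⅑)*(-23 - 75)/(-149) + (2934 - 792) = (⅑)*(-1/149)*(-98) + 2142 = 98/1341 + 2142 = 2872520/1341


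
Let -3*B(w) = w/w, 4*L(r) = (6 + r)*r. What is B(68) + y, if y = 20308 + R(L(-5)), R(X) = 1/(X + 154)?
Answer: 37223965/1833 ≈ 20308.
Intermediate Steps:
L(r) = r*(6 + r)/4 (L(r) = ((6 + r)*r)/4 = (r*(6 + r))/4 = r*(6 + r)/4)
B(w) = -⅓ (B(w) = -w/(3*w) = -⅓*1 = -⅓)
R(X) = 1/(154 + X)
y = 12408192/611 (y = 20308 + 1/(154 + (¼)*(-5)*(6 - 5)) = 20308 + 1/(154 + (¼)*(-5)*1) = 20308 + 1/(154 - 5/4) = 20308 + 1/(611/4) = 20308 + 4/611 = 12408192/611 ≈ 20308.)
B(68) + y = -⅓ + 12408192/611 = 37223965/1833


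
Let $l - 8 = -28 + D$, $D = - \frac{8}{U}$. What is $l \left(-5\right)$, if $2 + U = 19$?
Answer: $\frac{1740}{17} \approx 102.35$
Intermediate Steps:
$U = 17$ ($U = -2 + 19 = 17$)
$D = - \frac{8}{17} \approx -0.47059$
$l = - \frac{348}{17}$ ($l = 8 - \frac{484}{17} = - \frac{348}{17} \approx -20.471$)
$l \left(-5\right) = \left(- \frac{348}{17}\right) \left(-5\right) = \frac{1740}{17}$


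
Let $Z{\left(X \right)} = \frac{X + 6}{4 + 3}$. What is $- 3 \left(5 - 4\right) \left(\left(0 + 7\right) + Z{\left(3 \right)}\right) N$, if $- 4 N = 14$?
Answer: $87$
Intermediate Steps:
$N = - \frac{7}{2}$ ($N = \left(- \frac{1}{4}\right) 14 = - \frac{7}{2} \approx -3.5$)
$Z{\left(X \right)} = \frac{6}{7} + \frac{X}{7}$ ($Z{\left(X \right)} = \frac{6 + X}{7} = \left(6 + X\right) \frac{1}{7} = \frac{6}{7} + \frac{X}{7}$)
$- 3 \left(5 - 4\right) \left(\left(0 + 7\right) + Z{\left(3 \right)}\right) N = - 3 \left(5 - 4\right) \left(\left(0 + 7\right) + \left(\frac{6}{7} + \frac{1}{7} \cdot 3\right)\right) \left(- \frac{7}{2}\right) = \left(-3\right) 1 \left(7 + \left(\frac{6}{7} + \frac{3}{7}\right)\right) \left(- \frac{7}{2}\right) = - 3 \left(7 + \frac{9}{7}\right) \left(- \frac{7}{2}\right) = \left(-3\right) \frac{58}{7} \left(- \frac{7}{2}\right) = \left(- \frac{174}{7}\right) \left(- \frac{7}{2}\right) = 87$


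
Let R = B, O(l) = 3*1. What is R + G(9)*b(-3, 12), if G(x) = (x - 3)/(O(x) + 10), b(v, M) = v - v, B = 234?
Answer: 234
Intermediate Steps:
b(v, M) = 0
O(l) = 3
R = 234
G(x) = -3/13 + x/13 (G(x) = (x - 3)/(3 + 10) = (-3 + x)/13 = (-3 + x)*(1/13) = -3/13 + x/13)
R + G(9)*b(-3, 12) = 234 + (-3/13 + (1/13)*9)*0 = 234 + (-3/13 + 9/13)*0 = 234 + (6/13)*0 = 234 + 0 = 234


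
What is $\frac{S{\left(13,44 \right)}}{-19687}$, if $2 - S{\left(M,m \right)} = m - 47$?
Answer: $- \frac{5}{19687} \approx -0.00025397$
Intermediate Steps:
$S{\left(M,m \right)} = 49 - m$ ($S{\left(M,m \right)} = 2 - \left(m - 47\right) = 2 - \left(-47 + m\right) = 49 - m$)
$\frac{S{\left(13,44 \right)}}{-19687} = \frac{49 - 44}{-19687} = \left(49 - 44\right) \left(- \frac{1}{19687}\right) = 5 \left(- \frac{1}{19687}\right) = - \frac{5}{19687}$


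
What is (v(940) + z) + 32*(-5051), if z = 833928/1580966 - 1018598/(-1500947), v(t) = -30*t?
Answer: -1892681748758310/9970362079 ≈ -1.8983e+5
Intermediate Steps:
z = 12025422418/9970362079 (z = 833928*(1/1580966) - 1018598*(-1/1500947) = 416964/790483 + 145514/214421 = 12025422418/9970362079 ≈ 1.2061)
(v(940) + z) + 32*(-5051) = (-30*940 + 12025422418/9970362079) + 32*(-5051) = (-28200 + 12025422418/9970362079) - 161632 = -281152185205382/9970362079 - 161632 = -1892681748758310/9970362079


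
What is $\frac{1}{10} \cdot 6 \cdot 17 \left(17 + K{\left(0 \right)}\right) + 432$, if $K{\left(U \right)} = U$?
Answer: $\frac{3027}{5} \approx 605.4$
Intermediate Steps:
$\frac{1}{10} \cdot 6 \cdot 17 \left(17 + K{\left(0 \right)}\right) + 432 = \frac{1}{10} \cdot 6 \cdot 17 \left(17 + 0\right) + 432 = \frac{1}{10} \cdot 6 \cdot 17 \cdot 17 + 432 = \frac{3}{5} \cdot 289 + 432 = \frac{867}{5} + 432 = \frac{3027}{5}$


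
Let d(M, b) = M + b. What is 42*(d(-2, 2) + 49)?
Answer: 2058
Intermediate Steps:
42*(d(-2, 2) + 49) = 42*((-2 + 2) + 49) = 42*(0 + 49) = 42*49 = 2058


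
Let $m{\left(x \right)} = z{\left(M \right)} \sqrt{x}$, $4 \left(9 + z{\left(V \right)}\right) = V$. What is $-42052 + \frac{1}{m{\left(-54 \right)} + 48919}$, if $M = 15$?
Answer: $- \frac{805067053339188}{19144560395} + \frac{126 i \sqrt{6}}{19144560395} \approx -42052.0 + 1.6121 \cdot 10^{-8} i$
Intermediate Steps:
$z{\left(V \right)} = -9 + \frac{V}{4}$
$m{\left(x \right)} = - \frac{21 \sqrt{x}}{4}$ ($m{\left(x \right)} = \left(-9 + \frac{1}{4} \cdot 15\right) \sqrt{x} = \left(-9 + \frac{15}{4}\right) \sqrt{x} = - \frac{21 \sqrt{x}}{4}$)
$-42052 + \frac{1}{m{\left(-54 \right)} + 48919} = -42052 + \frac{1}{- \frac{21 \sqrt{-54}}{4} + 48919} = -42052 + \frac{1}{- \frac{21 \cdot 3 i \sqrt{6}}{4} + 48919} = -42052 + \frac{1}{- \frac{63 i \sqrt{6}}{4} + 48919} = -42052 + \frac{1}{48919 - \frac{63 i \sqrt{6}}{4}}$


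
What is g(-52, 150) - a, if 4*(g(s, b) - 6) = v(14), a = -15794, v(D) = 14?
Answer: 31607/2 ≈ 15804.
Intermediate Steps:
g(s, b) = 19/2 (g(s, b) = 6 + (1/4)*14 = 6 + 7/2 = 19/2)
g(-52, 150) - a = 19/2 - 1*(-15794) = 19/2 + 15794 = 31607/2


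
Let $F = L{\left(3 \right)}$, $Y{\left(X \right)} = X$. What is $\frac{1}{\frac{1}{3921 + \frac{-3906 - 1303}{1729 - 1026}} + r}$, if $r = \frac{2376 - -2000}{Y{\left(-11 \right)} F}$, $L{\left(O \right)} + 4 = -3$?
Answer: $\frac{19258778}{1094503785} \approx 0.017596$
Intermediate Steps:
$L{\left(O \right)} = -7$ ($L{\left(O \right)} = -4 - 3 = -7$)
$F = -7$
$r = \frac{4376}{77}$ ($r = \frac{2376 - -2000}{\left(-11\right) \left(-7\right)} = \frac{2376 + 2000}{77} = 4376 \cdot \frac{1}{77} = \frac{4376}{77} \approx 56.831$)
$\frac{1}{\frac{1}{3921 + \frac{-3906 - 1303}{1729 - 1026}} + r} = \frac{1}{\frac{1}{3921 + \frac{-3906 - 1303}{1729 - 1026}} + \frac{4376}{77}} = \frac{1}{\frac{1}{3921 - \frac{5209}{703}} + \frac{4376}{77}} = \frac{1}{\frac{1}{\frac{2751254}{703}} + \frac{4376}{77}} = \frac{1}{\frac{703}{2751254} + \frac{4376}{77}} = \frac{1}{\frac{1094503785}{19258778}} = \frac{19258778}{1094503785}$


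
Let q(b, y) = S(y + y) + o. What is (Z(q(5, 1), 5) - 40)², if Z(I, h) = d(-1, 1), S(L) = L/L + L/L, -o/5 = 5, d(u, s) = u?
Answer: 1681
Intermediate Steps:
o = -25 (o = -5*5 = -25)
S(L) = 2 (S(L) = 1 + 1 = 2)
q(b, y) = -23 (q(b, y) = 2 - 25 = -23)
Z(I, h) = -1
(Z(q(5, 1), 5) - 40)² = (-1 - 40)² = (-41)² = 1681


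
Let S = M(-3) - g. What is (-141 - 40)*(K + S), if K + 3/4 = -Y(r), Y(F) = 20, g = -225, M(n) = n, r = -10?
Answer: -145705/4 ≈ -36426.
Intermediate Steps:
S = 222 (S = -3 - 1*(-225) = -3 + 225 = 222)
K = -83/4 (K = -¾ - 1*20 = -¾ - 20 = -83/4 ≈ -20.750)
(-141 - 40)*(K + S) = (-141 - 40)*(-83/4 + 222) = -181*805/4 = -145705/4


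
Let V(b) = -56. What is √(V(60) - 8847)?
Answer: I*√8903 ≈ 94.356*I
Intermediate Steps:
√(V(60) - 8847) = √(-56 - 8847) = √(-8903) = I*√8903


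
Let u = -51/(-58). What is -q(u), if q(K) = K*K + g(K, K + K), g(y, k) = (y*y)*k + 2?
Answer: -100798/24389 ≈ -4.1329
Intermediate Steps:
u = 51/58 (u = -51*(-1/58) = 51/58 ≈ 0.87931)
g(y, k) = 2 + k*y**2 (g(y, k) = y**2*k + 2 = k*y**2 + 2 = 2 + k*y**2)
q(K) = 2 + K**2 + 2*K**3 (q(K) = K*K + (2 + (K + K)*K**2) = K**2 + (2 + (2*K)*K**2) = K**2 + (2 + 2*K**3) = 2 + K**2 + 2*K**3)
-q(u) = -(2 + (51/58)**2 + 2*(51/58)**3) = -(2 + 2601/3364 + 2*(132651/195112)) = -(2 + 2601/3364 + 132651/97556) = -1*100798/24389 = -100798/24389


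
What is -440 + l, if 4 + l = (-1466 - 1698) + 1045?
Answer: -2563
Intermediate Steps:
l = -2123 (l = -4 + ((-1466 - 1698) + 1045) = -4 + (-3164 + 1045) = -4 - 2119 = -2123)
-440 + l = -440 - 2123 = -2563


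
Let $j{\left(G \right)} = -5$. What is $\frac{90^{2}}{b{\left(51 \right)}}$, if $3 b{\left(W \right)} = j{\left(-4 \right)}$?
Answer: $-4860$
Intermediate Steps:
$b{\left(W \right)} = - \frac{5}{3}$ ($b{\left(W \right)} = \frac{1}{3} \left(-5\right) = - \frac{5}{3}$)
$\frac{90^{2}}{b{\left(51 \right)}} = \frac{90^{2}}{- \frac{5}{3}} = 8100 \left(- \frac{3}{5}\right) = -4860$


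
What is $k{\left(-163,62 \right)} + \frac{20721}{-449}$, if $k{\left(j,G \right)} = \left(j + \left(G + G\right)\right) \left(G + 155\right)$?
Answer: $- \frac{3820608}{449} \approx -8509.2$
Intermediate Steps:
$k{\left(j,G \right)} = \left(155 + G\right) \left(j + 2 G\right)$ ($k{\left(j,G \right)} = \left(j + 2 G\right) \left(155 + G\right) = \left(155 + G\right) \left(j + 2 G\right)$)
$k{\left(-163,62 \right)} + \frac{20721}{-449} = \left(2 \cdot 62^{2} + 155 \left(-163\right) + 310 \cdot 62 + 62 \left(-163\right)\right) + \frac{20721}{-449} = \left(2 \cdot 3844 - 25265 + 19220 - 10106\right) + 20721 \left(- \frac{1}{449}\right) = \left(7688 - 25265 + 19220 - 10106\right) - \frac{20721}{449} = -8463 - \frac{20721}{449} = - \frac{3820608}{449}$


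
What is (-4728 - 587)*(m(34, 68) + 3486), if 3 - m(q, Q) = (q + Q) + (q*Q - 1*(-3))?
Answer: -5697680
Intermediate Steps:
m(q, Q) = -Q - q - Q*q (m(q, Q) = 3 - ((q + Q) + (q*Q - 1*(-3))) = 3 - ((Q + q) + (Q*q + 3)) = 3 - ((Q + q) + (3 + Q*q)) = 3 - (3 + Q + q + Q*q) = 3 + (-3 - Q - q - Q*q) = -Q - q - Q*q)
(-4728 - 587)*(m(34, 68) + 3486) = (-4728 - 587)*((-1*68 - 1*34 - 1*68*34) + 3486) = -5315*((-68 - 34 - 2312) + 3486) = -5315*(-2414 + 3486) = -5315*1072 = -5697680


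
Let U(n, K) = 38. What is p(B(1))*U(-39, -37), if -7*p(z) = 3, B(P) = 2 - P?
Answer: -114/7 ≈ -16.286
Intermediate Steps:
p(z) = -3/7 (p(z) = -⅐*3 = -3/7)
p(B(1))*U(-39, -37) = -3/7*38 = -114/7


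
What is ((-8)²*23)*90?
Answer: 132480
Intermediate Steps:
((-8)²*23)*90 = (64*23)*90 = 1472*90 = 132480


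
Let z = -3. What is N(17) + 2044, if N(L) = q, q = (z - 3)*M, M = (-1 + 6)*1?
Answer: 2014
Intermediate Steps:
M = 5 (M = 5*1 = 5)
q = -30 (q = (-3 - 3)*5 = -6*5 = -30)
N(L) = -30
N(17) + 2044 = -30 + 2044 = 2014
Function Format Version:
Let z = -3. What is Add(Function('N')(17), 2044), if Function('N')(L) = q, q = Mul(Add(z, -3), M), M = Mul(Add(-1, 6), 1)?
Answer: 2014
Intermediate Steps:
M = 5 (M = Mul(5, 1) = 5)
q = -30 (q = Mul(Add(-3, -3), 5) = Mul(-6, 5) = -30)
Function('N')(L) = -30
Add(Function('N')(17), 2044) = Add(-30, 2044) = 2014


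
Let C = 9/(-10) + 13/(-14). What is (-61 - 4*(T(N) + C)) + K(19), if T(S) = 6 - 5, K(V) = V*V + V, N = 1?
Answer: 11281/35 ≈ 322.31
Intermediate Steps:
K(V) = V + V**2 (K(V) = V**2 + V = V + V**2)
C = -64/35 (C = 9*(-1/10) + 13*(-1/14) = -9/10 - 13/14 = -64/35 ≈ -1.8286)
T(S) = 1
(-61 - 4*(T(N) + C)) + K(19) = (-61 - 4*(1 - 64/35)) + 19*(1 + 19) = (-61 - 4*(-29/35)) + 19*20 = (-61 + 116/35) + 380 = -2019/35 + 380 = 11281/35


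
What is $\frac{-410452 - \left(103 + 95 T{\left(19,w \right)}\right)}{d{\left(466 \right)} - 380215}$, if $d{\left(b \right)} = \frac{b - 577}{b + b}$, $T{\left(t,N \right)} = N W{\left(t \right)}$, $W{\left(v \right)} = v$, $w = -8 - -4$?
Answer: $\frac{375908220}{354360491} \approx 1.0608$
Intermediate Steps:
$w = -4$ ($w = -8 + 4 = -4$)
$T{\left(t,N \right)} = N t$
$d{\left(b \right)} = \frac{-577 + b}{2 b}$
$\frac{-410452 - \left(103 + 95 T{\left(19,w \right)}\right)}{d{\left(466 \right)} - 380215} = \frac{-410452 - \left(103 + 95 \left(\left(-4\right) 19\right)\right)}{\frac{-577 + 466}{2 \cdot 466} - 380215} = \frac{-410452 - -7117}{\frac{1}{2} \cdot \frac{1}{466} \left(-111\right) - 380215} = \frac{-410452 + \left(-103 + 7220\right)}{- \frac{111}{932} - 380215} = \frac{-410452 + 7117}{- \frac{354360491}{932}} = \left(-403335\right) \left(- \frac{932}{354360491}\right) = \frac{375908220}{354360491}$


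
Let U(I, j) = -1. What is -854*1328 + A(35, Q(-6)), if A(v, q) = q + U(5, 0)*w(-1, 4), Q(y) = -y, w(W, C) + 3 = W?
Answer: -1134102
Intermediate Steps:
w(W, C) = -3 + W
A(v, q) = 4 + q (A(v, q) = q - (-3 - 1) = q - 1*(-4) = q + 4 = 4 + q)
-854*1328 + A(35, Q(-6)) = -854*1328 + (4 - 1*(-6)) = -1134112 + (4 + 6) = -1134112 + 10 = -1134102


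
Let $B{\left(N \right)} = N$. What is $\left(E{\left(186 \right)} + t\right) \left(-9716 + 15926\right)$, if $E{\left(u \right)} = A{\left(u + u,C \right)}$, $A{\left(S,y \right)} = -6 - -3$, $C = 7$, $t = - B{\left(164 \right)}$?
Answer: $-1037070$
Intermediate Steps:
$t = -164$ ($t = \left(-1\right) 164 = -164$)
$A{\left(S,y \right)} = -3$ ($A{\left(S,y \right)} = -6 + 3 = -3$)
$E{\left(u \right)} = -3$
$\left(E{\left(186 \right)} + t\right) \left(-9716 + 15926\right) = \left(-3 - 164\right) \left(-9716 + 15926\right) = \left(-167\right) 6210 = -1037070$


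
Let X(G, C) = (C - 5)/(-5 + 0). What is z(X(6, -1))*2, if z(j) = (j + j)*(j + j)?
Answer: 288/25 ≈ 11.520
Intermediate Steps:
X(G, C) = 1 - C/5 (X(G, C) = (-5 + C)/(-5) = (-5 + C)*(-⅕) = 1 - C/5)
z(j) = 4*j² (z(j) = (2*j)*(2*j) = 4*j²)
z(X(6, -1))*2 = (4*(1 - ⅕*(-1))²)*2 = (4*(1 + ⅕)²)*2 = (4*(6/5)²)*2 = (4*(36/25))*2 = (144/25)*2 = 288/25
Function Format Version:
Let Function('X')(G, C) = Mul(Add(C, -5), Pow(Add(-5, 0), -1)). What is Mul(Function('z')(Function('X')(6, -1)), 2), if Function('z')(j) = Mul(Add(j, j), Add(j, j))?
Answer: Rational(288, 25) ≈ 11.520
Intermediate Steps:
Function('X')(G, C) = Add(1, Mul(Rational(-1, 5), C)) (Function('X')(G, C) = Mul(Add(-5, C), Pow(-5, -1)) = Mul(Add(-5, C), Rational(-1, 5)) = Add(1, Mul(Rational(-1, 5), C)))
Function('z')(j) = Mul(4, Pow(j, 2)) (Function('z')(j) = Mul(Mul(2, j), Mul(2, j)) = Mul(4, Pow(j, 2)))
Mul(Function('z')(Function('X')(6, -1)), 2) = Mul(Mul(4, Pow(Add(1, Mul(Rational(-1, 5), -1)), 2)), 2) = Mul(Mul(4, Pow(Add(1, Rational(1, 5)), 2)), 2) = Mul(Mul(4, Pow(Rational(6, 5), 2)), 2) = Mul(Mul(4, Rational(36, 25)), 2) = Mul(Rational(144, 25), 2) = Rational(288, 25)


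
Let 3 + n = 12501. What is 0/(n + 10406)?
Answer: 0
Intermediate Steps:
n = 12498 (n = -3 + 12501 = 12498)
0/(n + 10406) = 0/(12498 + 10406) = 0/22904 = (1/22904)*0 = 0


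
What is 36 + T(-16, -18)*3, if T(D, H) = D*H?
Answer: 900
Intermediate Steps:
36 + T(-16, -18)*3 = 36 - 16*(-18)*3 = 36 + 288*3 = 36 + 864 = 900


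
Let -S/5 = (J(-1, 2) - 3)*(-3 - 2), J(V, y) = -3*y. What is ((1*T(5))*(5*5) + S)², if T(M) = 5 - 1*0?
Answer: 10000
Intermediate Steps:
T(M) = 5 (T(M) = 5 + 0 = 5)
S = -225 (S = -5*(-3*2 - 3)*(-3 - 2) = -5*(-6 - 3)*(-5) = -(-45)*(-5) = -5*45 = -225)
((1*T(5))*(5*5) + S)² = ((1*5)*(5*5) - 225)² = (5*25 - 225)² = (125 - 225)² = (-100)² = 10000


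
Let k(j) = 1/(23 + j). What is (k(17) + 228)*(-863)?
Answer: -7871423/40 ≈ -1.9679e+5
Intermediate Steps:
(k(17) + 228)*(-863) = (1/(23 + 17) + 228)*(-863) = (1/40 + 228)*(-863) = (9121/40)*(-863) = -7871423/40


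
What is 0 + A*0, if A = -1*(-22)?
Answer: 0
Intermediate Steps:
A = 22
0 + A*0 = 0 + 22*0 = 0 + 0 = 0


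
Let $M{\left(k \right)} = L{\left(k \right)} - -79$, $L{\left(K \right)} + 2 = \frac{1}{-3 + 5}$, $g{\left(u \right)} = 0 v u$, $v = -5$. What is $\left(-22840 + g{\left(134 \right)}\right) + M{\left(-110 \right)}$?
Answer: $- \frac{45525}{2} \approx -22763.0$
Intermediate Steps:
$g{\left(u \right)} = 0$ ($g{\left(u \right)} = 0 \left(-5\right) u = 0 u = 0$)
$L{\left(K \right)} = - \frac{3}{2}$ ($L{\left(K \right)} = -2 + \frac{1}{-3 + 5} = -2 + \frac{1}{2} = - \frac{3}{2}$)
$M{\left(k \right)} = \frac{155}{2}$ ($M{\left(k \right)} = - \frac{3}{2} - -79 = - \frac{3}{2} + 79 = \frac{155}{2}$)
$\left(-22840 + g{\left(134 \right)}\right) + M{\left(-110 \right)} = \left(-22840 + 0\right) + \frac{155}{2} = -22840 + \frac{155}{2} = - \frac{45525}{2}$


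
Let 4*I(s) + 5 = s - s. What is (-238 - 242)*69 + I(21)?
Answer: -132485/4 ≈ -33121.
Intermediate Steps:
I(s) = -5/4 (I(s) = -5/4 + (s - s)/4 = -5/4 + (¼)*0 = -5/4 + 0 = -5/4)
(-238 - 242)*69 + I(21) = (-238 - 242)*69 - 5/4 = -480*69 - 5/4 = -33120 - 5/4 = -132485/4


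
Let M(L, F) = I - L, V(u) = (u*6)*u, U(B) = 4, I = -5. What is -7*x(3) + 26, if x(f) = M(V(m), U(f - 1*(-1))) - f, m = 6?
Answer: 1594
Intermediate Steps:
V(u) = 6*u² (V(u) = (6*u)*u = 6*u²)
M(L, F) = -5 - L
x(f) = -221 - f (x(f) = (-5 - 6*6²) - f = (-5 - 6*36) - f = (-5 - 1*216) - f = (-5 - 216) - f = -221 - f)
-7*x(3) + 26 = -7*(-221 - 1*3) + 26 = -7*(-221 - 3) + 26 = -7*(-224) + 26 = 1568 + 26 = 1594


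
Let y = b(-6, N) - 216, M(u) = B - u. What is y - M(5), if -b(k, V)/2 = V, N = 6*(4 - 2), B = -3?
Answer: -232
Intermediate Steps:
N = 12 (N = 6*2 = 12)
M(u) = -3 - u
b(k, V) = -2*V
y = -240 (y = -2*12 - 216 = -24 - 216 = -240)
y - M(5) = -240 - (-3 - 1*5) = -240 - (-3 - 5) = -240 - 1*(-8) = -240 + 8 = -232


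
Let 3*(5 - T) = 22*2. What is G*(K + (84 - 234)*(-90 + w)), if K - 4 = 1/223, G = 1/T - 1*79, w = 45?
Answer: -3455092042/6467 ≈ -5.3427e+5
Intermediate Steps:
T = -29/3 (T = 5 - 22*2/3 = 5 - ⅓*44 = 5 - 44/3 = -29/3 ≈ -9.6667)
G = -2294/29 (G = 1/(-29/3) - 1*79 = -3/29 - 79 = -2294/29 ≈ -79.103)
K = 893/223 (K = 4 + 1/223 = 893/223 ≈ 4.0045)
G*(K + (84 - 234)*(-90 + w)) = -2294*(893/223 + (84 - 234)*(-90 + 45))/29 = -2294*(893/223 - 150*(-45))/29 = -2294*(893/223 + 6750)/29 = -2294/29*1506143/223 = -3455092042/6467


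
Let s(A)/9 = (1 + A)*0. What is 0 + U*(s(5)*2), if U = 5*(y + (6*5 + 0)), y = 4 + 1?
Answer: 0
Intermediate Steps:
y = 5
s(A) = 0 (s(A) = 9*((1 + A)*0) = 9*0 = 0)
U = 175 (U = 5*(5 + (6*5 + 0)) = 5*(5 + (30 + 0)) = 5*(5 + 30) = 5*35 = 175)
0 + U*(s(5)*2) = 0 + 175*(0*2) = 0 + 175*0 = 0 + 0 = 0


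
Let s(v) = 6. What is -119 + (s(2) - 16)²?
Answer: -19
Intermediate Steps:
-119 + (s(2) - 16)² = -119 + (6 - 16)² = -119 + (-10)² = -119 + 100 = -19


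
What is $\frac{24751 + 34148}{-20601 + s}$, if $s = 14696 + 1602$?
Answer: $- \frac{58899}{4303} \approx -13.688$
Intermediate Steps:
$s = 16298$
$\frac{24751 + 34148}{-20601 + s} = \frac{24751 + 34148}{-20601 + 16298} = \frac{58899}{-4303} = 58899 \left(- \frac{1}{4303}\right) = - \frac{58899}{4303}$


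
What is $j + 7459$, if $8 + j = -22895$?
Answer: $-15444$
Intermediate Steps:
$j = -22903$ ($j = -8 - 22895 = -22903$)
$j + 7459 = -22903 + 7459 = -15444$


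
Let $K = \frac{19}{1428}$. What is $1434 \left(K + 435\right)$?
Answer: $\frac{148466561}{238} \approx 6.2381 \cdot 10^{5}$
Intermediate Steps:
$K = \frac{19}{1428}$ ($K = 19 \cdot \frac{1}{1428} = \frac{19}{1428} \approx 0.013305$)
$1434 \left(K + 435\right) = 1434 \left(\frac{19}{1428} + 435\right) = 1434 \cdot \frac{621199}{1428} = \frac{148466561}{238}$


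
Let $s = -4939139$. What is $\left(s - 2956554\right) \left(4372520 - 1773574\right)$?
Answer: $-20520479739578$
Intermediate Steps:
$\left(s - 2956554\right) \left(4372520 - 1773574\right) = \left(-4939139 - 2956554\right) \left(4372520 - 1773574\right) = \left(-7895693\right) 2598946 = -20520479739578$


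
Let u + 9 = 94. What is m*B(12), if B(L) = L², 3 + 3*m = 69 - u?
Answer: -912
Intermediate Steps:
u = 85 (u = -9 + 94 = 85)
m = -19/3 (m = -1 + (69 - 1*85)/3 = -1 + (69 - 85)/3 = -1 + (⅓)*(-16) = -1 - 16/3 = -19/3 ≈ -6.3333)
m*B(12) = -19/3*12² = -19/3*144 = -912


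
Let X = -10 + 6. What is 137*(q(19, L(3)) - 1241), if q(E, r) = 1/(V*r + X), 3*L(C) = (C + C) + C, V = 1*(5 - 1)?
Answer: -1359999/8 ≈ -1.7000e+5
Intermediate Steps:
V = 4 (V = 1*4 = 4)
L(C) = C (L(C) = ((C + C) + C)/3 = (2*C + C)/3 = (3*C)/3 = C)
X = -4
q(E, r) = 1/(-4 + 4*r) (q(E, r) = 1/(4*r - 4) = 1/(-4 + 4*r))
137*(q(19, L(3)) - 1241) = 137*(1/(4*(-1 + 3)) - 1241) = 137*((1/4)/2 - 1241) = 137*((1/4)*(1/2) - 1241) = 137*(1/8 - 1241) = 137*(-9927/8) = -1359999/8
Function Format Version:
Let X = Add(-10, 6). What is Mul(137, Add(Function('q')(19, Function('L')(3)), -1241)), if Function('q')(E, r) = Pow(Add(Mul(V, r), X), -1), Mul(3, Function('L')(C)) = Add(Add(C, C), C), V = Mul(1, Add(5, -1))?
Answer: Rational(-1359999, 8) ≈ -1.7000e+5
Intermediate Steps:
V = 4 (V = Mul(1, 4) = 4)
Function('L')(C) = C (Function('L')(C) = Mul(Rational(1, 3), Add(Add(C, C), C)) = Mul(Rational(1, 3), Add(Mul(2, C), C)) = Mul(Rational(1, 3), Mul(3, C)) = C)
X = -4
Function('q')(E, r) = Pow(Add(-4, Mul(4, r)), -1) (Function('q')(E, r) = Pow(Add(Mul(4, r), -4), -1) = Pow(Add(-4, Mul(4, r)), -1))
Mul(137, Add(Function('q')(19, Function('L')(3)), -1241)) = Mul(137, Add(Mul(Rational(1, 4), Pow(Add(-1, 3), -1)), -1241)) = Mul(137, Add(Mul(Rational(1, 4), Pow(2, -1)), -1241)) = Mul(137, Add(Mul(Rational(1, 4), Rational(1, 2)), -1241)) = Mul(137, Add(Rational(1, 8), -1241)) = Mul(137, Rational(-9927, 8)) = Rational(-1359999, 8)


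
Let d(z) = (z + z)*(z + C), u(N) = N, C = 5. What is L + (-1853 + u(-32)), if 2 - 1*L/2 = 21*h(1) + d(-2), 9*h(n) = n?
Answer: -5585/3 ≈ -1861.7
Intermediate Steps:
h(n) = n/9
d(z) = 2*z*(5 + z) (d(z) = (z + z)*(z + 5) = (2*z)*(5 + z) = 2*z*(5 + z))
L = 70/3 (L = 4 - 2*(21*((1/9)*1) + 2*(-2)*(5 - 2)) = 4 - 2*(21*(1/9) + 2*(-2)*3) = 4 - 2*(7/3 - 12) = 4 - 2*(-29/3) = 4 + 58/3 = 70/3 ≈ 23.333)
L + (-1853 + u(-32)) = 70/3 + (-1853 - 32) = 70/3 - 1885 = -5585/3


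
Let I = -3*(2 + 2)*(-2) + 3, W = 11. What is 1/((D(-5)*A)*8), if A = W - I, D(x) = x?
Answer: 1/640 ≈ 0.0015625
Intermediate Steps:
I = 27 (I = -3*4*(-2) + 3 = -12*(-2) + 3 = 24 + 3 = 27)
A = -16 (A = 11 - 1*27 = 11 - 27 = -16)
1/((D(-5)*A)*8) = 1/(-5*(-16)*8) = 1/(80*8) = 1/640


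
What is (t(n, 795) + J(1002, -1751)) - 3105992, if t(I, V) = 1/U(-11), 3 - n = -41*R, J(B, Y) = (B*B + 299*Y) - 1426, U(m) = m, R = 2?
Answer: -28896594/11 ≈ -2.6270e+6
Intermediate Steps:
J(B, Y) = -1426 + B² + 299*Y (J(B, Y) = (B² + 299*Y) - 1426 = -1426 + B² + 299*Y)
n = 85 (n = 3 - (-41)*2 = 3 - 1*(-82) = 3 + 82 = 85)
t(I, V) = -1/11 (t(I, V) = 1/(-11) = -1/11)
(t(n, 795) + J(1002, -1751)) - 3105992 = (-1/11 + (-1426 + 1002² + 299*(-1751))) - 3105992 = (-1/11 + (-1426 + 1004004 - 523549)) - 3105992 = (-1/11 + 479029) - 3105992 = 5269318/11 - 3105992 = -28896594/11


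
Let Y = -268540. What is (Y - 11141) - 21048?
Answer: -300729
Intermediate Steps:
(Y - 11141) - 21048 = (-268540 - 11141) - 21048 = -279681 - 21048 = -300729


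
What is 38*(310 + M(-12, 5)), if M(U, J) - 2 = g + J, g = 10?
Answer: 12426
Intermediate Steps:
M(U, J) = 12 + J (M(U, J) = 2 + (10 + J) = 12 + J)
38*(310 + M(-12, 5)) = 38*(310 + (12 + 5)) = 38*(310 + 17) = 38*327 = 12426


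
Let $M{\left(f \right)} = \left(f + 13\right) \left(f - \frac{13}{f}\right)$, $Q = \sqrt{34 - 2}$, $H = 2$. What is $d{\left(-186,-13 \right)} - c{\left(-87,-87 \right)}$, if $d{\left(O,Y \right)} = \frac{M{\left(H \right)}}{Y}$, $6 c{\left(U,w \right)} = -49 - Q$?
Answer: $\frac{521}{39} + \frac{2 \sqrt{2}}{3} \approx 14.302$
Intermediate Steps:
$Q = 4 \sqrt{2}$ ($Q = \sqrt{32} = 4 \sqrt{2} \approx 5.6569$)
$c{\left(U,w \right)} = - \frac{49}{6} - \frac{2 \sqrt{2}}{3}$ ($c{\left(U,w \right)} = \frac{-49 - 4 \sqrt{2}}{6} = - \frac{49}{6} - \frac{2 \sqrt{2}}{3}$)
$M{\left(f \right)} = \left(13 + f\right) \left(f - \frac{13}{f}\right)$
$d{\left(O,Y \right)} = - \frac{135}{2 Y}$ ($d{\left(O,Y \right)} = \frac{-13 + 2^{2} - \frac{169}{2} + 13 \cdot 2}{Y} = \frac{-13 + 4 - \frac{169}{2} + 26}{Y} = - \frac{135}{2 Y}$)
$d{\left(-186,-13 \right)} - c{\left(-87,-87 \right)} = - \frac{135}{2 \left(-13\right)} - \left(- \frac{49}{6} - \frac{2 \sqrt{2}}{3}\right) = \left(- \frac{135}{2}\right) \left(- \frac{1}{13}\right) + \left(\frac{49}{6} + \frac{2 \sqrt{2}}{3}\right) = \frac{135}{26} + \left(\frac{49}{6} + \frac{2 \sqrt{2}}{3}\right) = \frac{521}{39} + \frac{2 \sqrt{2}}{3}$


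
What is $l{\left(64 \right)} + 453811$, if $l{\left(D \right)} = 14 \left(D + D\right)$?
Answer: $455603$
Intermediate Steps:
$l{\left(D \right)} = 28 D$ ($l{\left(D \right)} = 14 \cdot 2 D = 28 D$)
$l{\left(64 \right)} + 453811 = 28 \cdot 64 + 453811 = 1792 + 453811 = 455603$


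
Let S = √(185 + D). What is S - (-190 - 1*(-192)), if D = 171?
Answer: -2 + 2*√89 ≈ 16.868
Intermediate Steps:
S = 2*√89 (S = √(185 + 171) = √356 = 2*√89 ≈ 18.868)
S - (-190 - 1*(-192)) = 2*√89 - (-190 - 1*(-192)) = 2*√89 - (-190 + 192) = 2*√89 - 1*2 = 2*√89 - 2 = -2 + 2*√89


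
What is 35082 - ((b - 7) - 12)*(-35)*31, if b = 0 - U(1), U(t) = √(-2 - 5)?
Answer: 14467 - 1085*I*√7 ≈ 14467.0 - 2870.6*I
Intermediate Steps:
U(t) = I*√7 (U(t) = √(-7) = I*√7)
b = -I*√7 (b = 0 - I*√7 = -I*√7 ≈ -2.6458*I)
35082 - ((b - 7) - 12)*(-35)*31 = 35082 - ((-I*√7 - 7) - 12)*(-35)*31 = 35082 - ((-7 - I*√7) - 12)*(-35)*31 = 35082 - (-19 - I*√7)*(-35)*31 = 35082 - (665 + 35*I*√7)*31 = 35082 - (20615 + 1085*I*√7) = 35082 + (-20615 - 1085*I*√7) = 14467 - 1085*I*√7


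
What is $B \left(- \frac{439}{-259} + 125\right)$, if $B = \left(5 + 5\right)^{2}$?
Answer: $\frac{3281400}{259} \approx 12670.0$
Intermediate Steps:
$B = 100$ ($B = 10^{2} = 100$)
$B \left(- \frac{439}{-259} + 125\right) = 100 \left(- \frac{439}{-259} + 125\right) = 100 \left(\left(-439\right) \left(- \frac{1}{259}\right) + 125\right) = 100 \left(\frac{439}{259} + 125\right) = 100 \cdot \frac{32814}{259} = \frac{3281400}{259}$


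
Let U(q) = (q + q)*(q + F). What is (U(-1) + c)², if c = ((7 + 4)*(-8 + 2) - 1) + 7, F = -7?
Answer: 1936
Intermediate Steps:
U(q) = 2*q*(-7 + q) (U(q) = (q + q)*(q - 7) = (2*q)*(-7 + q) = 2*q*(-7 + q))
c = -60 (c = (11*(-6) - 1) + 7 = (-66 - 1) + 7 = -67 + 7 = -60)
(U(-1) + c)² = (2*(-1)*(-7 - 1) - 60)² = (2*(-1)*(-8) - 60)² = (16 - 60)² = (-44)² = 1936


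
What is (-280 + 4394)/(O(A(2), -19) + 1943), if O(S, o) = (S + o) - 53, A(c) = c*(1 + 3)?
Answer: 4114/1879 ≈ 2.1895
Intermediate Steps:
A(c) = 4*c (A(c) = c*4 = 4*c)
O(S, o) = -53 + S + o
(-280 + 4394)/(O(A(2), -19) + 1943) = (-280 + 4394)/((-53 + 4*2 - 19) + 1943) = 4114/((-53 + 8 - 19) + 1943) = 4114/(-64 + 1943) = 4114/1879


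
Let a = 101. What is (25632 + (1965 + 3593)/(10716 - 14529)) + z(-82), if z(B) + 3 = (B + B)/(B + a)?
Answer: 1856013229/72447 ≈ 25619.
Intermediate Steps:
z(B) = -3 + 2*B/(101 + B) (z(B) = -3 + (B + B)/(B + 101) = -3 + (2*B)/(101 + B) = -3 + 2*B/(101 + B))
(25632 + (1965 + 3593)/(10716 - 14529)) + z(-82) = (25632 + (1965 + 3593)/(10716 - 14529)) + (-303 - 1*(-82))/(101 - 82) = (25632 + 5558/(-3813)) + (-303 + 82)/19 = (25632 + 5558*(-1/3813)) + (1/19)*(-221) = (25632 - 5558/3813) - 221/19 = 97729258/3813 - 221/19 = 1856013229/72447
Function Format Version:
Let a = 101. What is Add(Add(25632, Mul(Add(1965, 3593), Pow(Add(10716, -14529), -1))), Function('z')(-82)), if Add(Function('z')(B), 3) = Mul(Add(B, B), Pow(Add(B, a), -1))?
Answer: Rational(1856013229, 72447) ≈ 25619.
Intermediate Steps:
Function('z')(B) = Add(-3, Mul(2, B, Pow(Add(101, B), -1))) (Function('z')(B) = Add(-3, Mul(Add(B, B), Pow(Add(B, 101), -1))) = Add(-3, Mul(Mul(2, B), Pow(Add(101, B), -1))) = Add(-3, Mul(2, B, Pow(Add(101, B), -1))))
Add(Add(25632, Mul(Add(1965, 3593), Pow(Add(10716, -14529), -1))), Function('z')(-82)) = Add(Add(25632, Mul(Add(1965, 3593), Pow(Add(10716, -14529), -1))), Mul(Pow(Add(101, -82), -1), Add(-303, Mul(-1, -82)))) = Add(Add(25632, Mul(5558, Pow(-3813, -1))), Mul(Pow(19, -1), Add(-303, 82))) = Add(Add(25632, Mul(5558, Rational(-1, 3813))), Mul(Rational(1, 19), -221)) = Add(Add(25632, Rational(-5558, 3813)), Rational(-221, 19)) = Add(Rational(97729258, 3813), Rational(-221, 19)) = Rational(1856013229, 72447)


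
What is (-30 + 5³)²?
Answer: 9025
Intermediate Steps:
(-30 + 5³)² = (-30 + 125)² = 95² = 9025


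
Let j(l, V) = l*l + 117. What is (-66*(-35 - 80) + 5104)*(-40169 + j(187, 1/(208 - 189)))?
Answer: -64523602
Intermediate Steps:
j(l, V) = 117 + l² (j(l, V) = l² + 117 = 117 + l²)
(-66*(-35 - 80) + 5104)*(-40169 + j(187, 1/(208 - 189))) = (-66*(-35 - 80) + 5104)*(-40169 + (117 + 187²)) = (-66*(-115) + 5104)*(-40169 + (117 + 34969)) = (7590 + 5104)*(-40169 + 35086) = 12694*(-5083) = -64523602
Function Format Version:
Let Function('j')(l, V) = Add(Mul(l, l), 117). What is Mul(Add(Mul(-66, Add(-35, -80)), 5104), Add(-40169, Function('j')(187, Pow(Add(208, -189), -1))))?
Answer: -64523602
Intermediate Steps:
Function('j')(l, V) = Add(117, Pow(l, 2)) (Function('j')(l, V) = Add(Pow(l, 2), 117) = Add(117, Pow(l, 2)))
Mul(Add(Mul(-66, Add(-35, -80)), 5104), Add(-40169, Function('j')(187, Pow(Add(208, -189), -1)))) = Mul(Add(Mul(-66, Add(-35, -80)), 5104), Add(-40169, Add(117, Pow(187, 2)))) = Mul(Add(Mul(-66, -115), 5104), Add(-40169, Add(117, 34969))) = Mul(Add(7590, 5104), Add(-40169, 35086)) = Mul(12694, -5083) = -64523602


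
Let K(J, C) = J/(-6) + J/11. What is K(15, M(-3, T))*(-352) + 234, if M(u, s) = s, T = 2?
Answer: 634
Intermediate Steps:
K(J, C) = -5*J/66 (K(J, C) = J*(-⅙) + J*(1/11) = -J/6 + J/11 = -5*J/66)
K(15, M(-3, T))*(-352) + 234 = -5/66*15*(-352) + 234 = -25/22*(-352) + 234 = 400 + 234 = 634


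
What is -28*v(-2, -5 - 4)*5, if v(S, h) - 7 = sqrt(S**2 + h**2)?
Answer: -980 - 140*sqrt(85) ≈ -2270.7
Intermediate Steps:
v(S, h) = 7 + sqrt(S**2 + h**2)
-28*v(-2, -5 - 4)*5 = -28*(7 + sqrt((-2)**2 + (-5 - 4)**2))*5 = -28*(7 + sqrt(4 + (-9)**2))*5 = -28*(7 + sqrt(4 + 81))*5 = -28*(7 + sqrt(85))*5 = (-196 - 28*sqrt(85))*5 = -980 - 140*sqrt(85)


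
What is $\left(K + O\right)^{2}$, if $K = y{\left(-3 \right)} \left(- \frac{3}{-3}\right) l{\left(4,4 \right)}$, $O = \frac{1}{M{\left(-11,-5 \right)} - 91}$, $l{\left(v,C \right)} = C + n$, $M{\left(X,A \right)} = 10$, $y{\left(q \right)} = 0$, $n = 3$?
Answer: $\frac{1}{6561} \approx 0.00015242$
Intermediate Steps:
$l{\left(v,C \right)} = 3 + C$ ($l{\left(v,C \right)} = C + 3 = 3 + C$)
$O = - \frac{1}{81}$ ($O = \frac{1}{10 - 91} = \frac{1}{-81} = - \frac{1}{81} \approx -0.012346$)
$K = 0$ ($K = 0 \left(- \frac{3}{-3}\right) \left(3 + 4\right) = 0 \left(\left(-3\right) \left(- \frac{1}{3}\right)\right) 7 = 0 \cdot 1 \cdot 7 = 0 \cdot 7 = 0$)
$\left(K + O\right)^{2} = \left(0 - \frac{1}{81}\right)^{2} = \left(- \frac{1}{81}\right)^{2} = \frac{1}{6561}$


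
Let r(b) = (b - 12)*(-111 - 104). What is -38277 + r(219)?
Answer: -82782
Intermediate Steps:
r(b) = 2580 - 215*b (r(b) = (-12 + b)*(-215) = 2580 - 215*b)
-38277 + r(219) = -38277 + (2580 - 215*219) = -38277 + (2580 - 47085) = -38277 - 44505 = -82782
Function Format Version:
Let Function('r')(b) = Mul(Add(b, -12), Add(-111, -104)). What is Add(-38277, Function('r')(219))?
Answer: -82782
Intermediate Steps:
Function('r')(b) = Add(2580, Mul(-215, b)) (Function('r')(b) = Mul(Add(-12, b), -215) = Add(2580, Mul(-215, b)))
Add(-38277, Function('r')(219)) = Add(-38277, Add(2580, Mul(-215, 219))) = Add(-38277, Add(2580, -47085)) = Add(-38277, -44505) = -82782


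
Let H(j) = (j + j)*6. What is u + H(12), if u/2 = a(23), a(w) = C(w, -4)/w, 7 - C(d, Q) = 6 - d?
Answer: 3360/23 ≈ 146.09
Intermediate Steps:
C(d, Q) = 1 + d (C(d, Q) = 7 - (6 - d) = 7 + (-6 + d) = 1 + d)
H(j) = 12*j (H(j) = (2*j)*6 = 12*j)
a(w) = (1 + w)/w
u = 48/23 (u = 2*((1 + 23)/23) = 2*((1/23)*24) = 2*(24/23) = 48/23 ≈ 2.0870)
u + H(12) = 48/23 + 12*12 = 48/23 + 144 = 3360/23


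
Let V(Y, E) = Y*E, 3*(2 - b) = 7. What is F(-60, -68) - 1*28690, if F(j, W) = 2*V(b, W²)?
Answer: -95318/3 ≈ -31773.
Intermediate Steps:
b = -⅓ (b = 2 - ⅓*7 = 2 - 7/3 = -⅓ ≈ -0.33333)
V(Y, E) = E*Y
F(j, W) = -2*W²/3 (F(j, W) = 2*(W²*(-⅓)) = 2*(-W²/3) = -2*W²/3)
F(-60, -68) - 1*28690 = -⅔*(-68)² - 1*28690 = -⅔*4624 - 28690 = -9248/3 - 28690 = -95318/3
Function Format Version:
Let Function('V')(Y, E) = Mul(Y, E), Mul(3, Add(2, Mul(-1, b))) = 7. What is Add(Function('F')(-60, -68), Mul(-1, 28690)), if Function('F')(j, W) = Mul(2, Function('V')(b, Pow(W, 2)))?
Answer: Rational(-95318, 3) ≈ -31773.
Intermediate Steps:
b = Rational(-1, 3) (b = Add(2, Mul(Rational(-1, 3), 7)) = Add(2, Rational(-7, 3)) = Rational(-1, 3) ≈ -0.33333)
Function('V')(Y, E) = Mul(E, Y)
Function('F')(j, W) = Mul(Rational(-2, 3), Pow(W, 2)) (Function('F')(j, W) = Mul(2, Mul(Pow(W, 2), Rational(-1, 3))) = Mul(2, Mul(Rational(-1, 3), Pow(W, 2))) = Mul(Rational(-2, 3), Pow(W, 2)))
Add(Function('F')(-60, -68), Mul(-1, 28690)) = Add(Mul(Rational(-2, 3), Pow(-68, 2)), Mul(-1, 28690)) = Add(Mul(Rational(-2, 3), 4624), -28690) = Add(Rational(-9248, 3), -28690) = Rational(-95318, 3)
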